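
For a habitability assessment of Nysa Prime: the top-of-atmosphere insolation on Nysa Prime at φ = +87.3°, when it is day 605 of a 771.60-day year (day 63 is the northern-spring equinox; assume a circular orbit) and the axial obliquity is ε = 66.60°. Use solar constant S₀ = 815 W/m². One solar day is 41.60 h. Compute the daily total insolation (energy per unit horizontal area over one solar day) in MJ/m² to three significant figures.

0.00 MJ/m²

Solar longitude: λ_s = 360° × (605 − 63)/771.60 = 252.877°.
sin δ = sin 66.60° × sin 252.877° = -0.87708, so δ = -61.292°.
cos H₀ = −tan(+87.3°) tan(-61.292°) = 38.7181 ≥ 1 ⇒ polar night, H₀ = 0 and Q̄ = 0.
Daily total = Q̄ × 41.60 h × 3600 s/h = 0.00 MJ/m².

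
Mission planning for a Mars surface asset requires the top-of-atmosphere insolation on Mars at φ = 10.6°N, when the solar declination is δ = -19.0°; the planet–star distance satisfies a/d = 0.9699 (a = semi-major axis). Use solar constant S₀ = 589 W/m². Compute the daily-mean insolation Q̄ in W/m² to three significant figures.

Q̄ ≈ 148 W/m²

cos H₀ = −tan(+10.6°) tan(-19.000°) = 0.0644, H₀ = 1.5063 rad.
Bracket: H₀ sin φ sin δ + cos φ cos δ sin H₀ = 1.5063×0.18395×-0.32557 + 0.98294×0.94552×0.99792 = -0.090210 + 0.927456 = 0.837246.
Inverse-square distance factor (a/d)² = 0.9699² = 0.940706.
Q̄ = (S₀/π) × 0.940706 × [bracket] = (589/π) × 0.940706 × 0.837246 = 147.7 W/m².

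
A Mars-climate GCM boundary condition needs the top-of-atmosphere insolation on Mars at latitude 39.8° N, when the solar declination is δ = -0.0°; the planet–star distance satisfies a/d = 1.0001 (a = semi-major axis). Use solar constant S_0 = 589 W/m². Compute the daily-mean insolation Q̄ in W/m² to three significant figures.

Q̄ ≈ 144 W/m²

cos h₀ = −tan(+39.8°) tan(-0.000°) = 0.0000, h₀ = 1.5708 rad.
Bracket: h₀ sin ϕ sin δ + cos ϕ cos δ sin h₀ = 1.5708×0.64011×-0.00000 + 0.76828×1.00000×1.00000 = -0.000000 + 0.768280 = 0.768280.
Inverse-square distance factor (a/d)² = 1.0001² = 1.000200.
Q̄ = (S_0/π) × 1.000200 × [bracket] = (589/π) × 1.000200 × 0.768280 = 144.1 W/m².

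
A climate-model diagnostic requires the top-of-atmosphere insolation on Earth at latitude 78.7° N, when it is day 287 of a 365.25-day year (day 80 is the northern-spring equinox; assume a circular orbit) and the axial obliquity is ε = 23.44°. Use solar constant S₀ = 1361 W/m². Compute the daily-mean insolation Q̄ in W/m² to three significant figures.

Solar longitude: λ_s = 360° × (287 − 80)/365.25 = 204.025°.
sin δ = sin 23.44° × sin 204.025° = -0.16195, so δ = -9.320°.
cos H₀ = −tan(+78.7°) tan(-9.320°) = 0.8213, H₀ = 0.6071 rad.
Bracket: H₀ sin φ sin δ + cos φ cos δ sin H₀ = 0.6071×0.98061×-0.16195 + 0.19595×0.98680×0.57045 = -0.096413 + 0.110304 = 0.013891.
Q̄ = (S₀/π) × [bracket] = (1361/π) × 0.013891 = 6.018 W/m².

Q̄ ≈ 6.02 W/m²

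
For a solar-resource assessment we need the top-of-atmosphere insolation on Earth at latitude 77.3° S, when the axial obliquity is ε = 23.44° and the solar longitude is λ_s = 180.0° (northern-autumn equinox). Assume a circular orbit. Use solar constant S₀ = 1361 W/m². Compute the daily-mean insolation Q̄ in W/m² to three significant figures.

Q̄ ≈ 95.2 W/m²

Solar declination: sin δ = sin ε · sin λ_s = sin 23.44° × sin 180.0° = 0.00000, so δ = +0.000°.
cos H₀ = −tan(-77.3°) tan(+0.000°) = 0.0000, H₀ = 1.5708 rad.
Bracket: H₀ sin φ sin δ + cos φ cos δ sin H₀ = 1.5708×-0.97553×0.00000 + 0.21985×1.00000×1.00000 = -0.000000 + 0.219850 = 0.219850.
Q̄ = (S₀/π) × [bracket] = (1361/π) × 0.219850 = 95.24 W/m².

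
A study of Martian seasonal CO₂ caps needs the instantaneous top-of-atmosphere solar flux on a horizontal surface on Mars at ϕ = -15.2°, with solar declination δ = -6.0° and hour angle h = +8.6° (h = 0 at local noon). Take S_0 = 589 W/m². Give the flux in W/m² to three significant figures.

cos θ_z = sin ϕ sin δ + cos ϕ cos δ cos h = 0.027406 + 0.948939 = 0.976345.
Flux = S_0 · cos θ_z = 589 × 0.976345 = 575.1 W/m².

575 W/m²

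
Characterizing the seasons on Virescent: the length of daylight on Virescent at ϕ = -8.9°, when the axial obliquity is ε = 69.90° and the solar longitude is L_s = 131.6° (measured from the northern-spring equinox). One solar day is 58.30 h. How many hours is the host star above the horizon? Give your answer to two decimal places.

Solar declination: sin δ = sin ε · sin L_s = sin 69.90° × sin 131.6° = 0.70225, so δ = +44.608°.
cos h₀ = −tan ϕ · tan δ = −tan(-8.9°) × tan(+44.608°) = 0.1545, so h₀ = 1.4157 rad = 81.11°.
Daylight = 2h₀/(2π) × 58.30 h = (1.4157/π) × 58.30 = 26.27 h.

26.27 h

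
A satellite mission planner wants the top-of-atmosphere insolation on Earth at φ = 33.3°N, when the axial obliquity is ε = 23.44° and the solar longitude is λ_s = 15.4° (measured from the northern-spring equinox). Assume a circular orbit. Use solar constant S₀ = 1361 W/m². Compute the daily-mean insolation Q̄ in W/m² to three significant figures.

Q̄ ≈ 400 W/m²

Solar declination: sin δ = sin ε · sin λ_s = sin 23.44° × sin 15.4° = 0.10564, so δ = +6.064°.
cos H₀ = −tan(+33.3°) tan(+6.064°) = -0.0698, H₀ = 1.6406 rad.
Bracket: H₀ sin φ sin δ + cos φ cos δ sin H₀ = 1.6406×0.54902×0.10564 + 0.83581×0.99440×0.99756 = 0.095152 + 0.829102 = 0.924254.
Q̄ = (S₀/π) × [bracket] = (1361/π) × 0.924254 = 400.4 W/m².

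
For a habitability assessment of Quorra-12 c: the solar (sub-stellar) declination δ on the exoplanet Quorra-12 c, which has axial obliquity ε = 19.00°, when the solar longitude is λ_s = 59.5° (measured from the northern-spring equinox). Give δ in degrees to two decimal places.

δ = +16.29°

sin δ = sin ε · sin λ_s = sin 19.00° × sin 59.5° = 0.280519.
δ = arcsin(0.280519) = +16.29°.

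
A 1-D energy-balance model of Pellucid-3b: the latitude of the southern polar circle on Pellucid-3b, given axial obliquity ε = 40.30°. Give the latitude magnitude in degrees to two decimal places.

49.70°

The polar circle is the lowest latitude that experiences at least one full rotation of continuous darkness at the northern-summer solstice; it lies at |φ| = 90° − ε = 90° − 40.30° = 49.70°.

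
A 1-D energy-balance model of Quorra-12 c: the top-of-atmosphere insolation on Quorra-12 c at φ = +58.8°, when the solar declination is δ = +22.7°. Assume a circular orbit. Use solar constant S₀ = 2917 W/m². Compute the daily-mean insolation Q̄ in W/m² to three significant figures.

Q̄ ≈ 1.04e+03 W/m²

cos H₀ = −tan(+58.8°) tan(+22.700°) = -0.6907, H₀ = 2.3333 rad.
Bracket: H₀ sin φ sin δ + cos φ cos δ sin H₀ = 2.3333×0.85536×0.38591 + 0.51803×0.92254×0.72313 = 0.770204 + 0.345586 = 1.115790.
Q̄ = (S₀/π) × [bracket] = (2917/π) × 1.115790 = 1036 W/m².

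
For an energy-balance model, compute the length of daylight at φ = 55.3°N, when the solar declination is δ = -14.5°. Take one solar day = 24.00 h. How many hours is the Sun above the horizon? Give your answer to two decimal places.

9.08 h

cos H₀ = −tan φ · tan δ = −tan(+55.3°) × tan(-14.500°) = 0.3735, so H₀ = 1.1880 rad = 68.07°.
Daylight = 2H₀/(2π) × 24.00 h = (1.1880/π) × 24.00 = 9.08 h.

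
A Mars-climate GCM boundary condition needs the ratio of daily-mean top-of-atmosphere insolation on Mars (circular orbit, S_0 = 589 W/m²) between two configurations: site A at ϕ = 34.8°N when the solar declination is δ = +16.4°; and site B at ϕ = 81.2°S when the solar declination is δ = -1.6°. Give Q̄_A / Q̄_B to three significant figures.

— Configuration A (ϕ=+34.8°):
cos h₀ = −tan(+34.8°) tan(+16.400°) = -0.2046, h₀ = 1.7768 rad.
Bracket: h₀ sin ϕ sin δ + cos ϕ cos δ sin h₀ = 1.7768×0.57071×0.28234 + 0.82115×0.95931×0.97886 = 0.286303 + 0.771085 = 1.057388.
Q̄ = (S_0/π) × [bracket] = (589/π) × 1.057388 = 198.24 W/m².
— Configuration B (ϕ=-81.2°):
cos h₀ = −tan(-81.2°) tan(-1.600°) = -0.1804, h₀ = 1.7522 rad.
Bracket: h₀ sin ϕ sin δ + cos ϕ cos δ sin h₀ = 1.7522×-0.98823×-0.02792 + 0.15299×0.99961×0.98359 = 0.048346 + 0.150421 = 0.198767.
Q̄ = (S_0/π) × [bracket] = (589/π) × 0.198767 = 37.266 W/m².
Ratio Q̄_A / Q̄_B = 198.24 / 37.266 = 5.320.

Q̄_A / Q̄_B ≈ 5.32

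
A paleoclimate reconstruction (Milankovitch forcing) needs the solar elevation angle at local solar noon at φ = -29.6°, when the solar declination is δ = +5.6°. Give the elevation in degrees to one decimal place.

At local noon the hour angle is zero, so the zenith angle equals |φ − δ| = |-29.6° − (+5.600°)| = 35.200°.
Elevation = 90° − 35.200° = 54.8°.

54.8°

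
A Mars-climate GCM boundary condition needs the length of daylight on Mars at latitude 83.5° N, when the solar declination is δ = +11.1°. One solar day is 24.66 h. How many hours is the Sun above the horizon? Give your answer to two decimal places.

24.66 h

Sunrise equation: cos h₀ = −tan ϕ · tan δ = -1.7220 ≤ −1, so the Sun never sets (polar day) and h₀ = π.
Daylight = 2h₀/(2π) × 24.66 h = (3.1416/π) × 24.66 = 24.66 h.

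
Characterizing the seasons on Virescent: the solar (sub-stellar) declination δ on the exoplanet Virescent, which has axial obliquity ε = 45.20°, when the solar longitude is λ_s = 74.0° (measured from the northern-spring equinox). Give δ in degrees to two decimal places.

δ = +43.01°

sin δ = sin ε · sin λ_s = sin 45.20° × sin 74.0° = 0.682083.
δ = arcsin(0.682083) = +43.01°.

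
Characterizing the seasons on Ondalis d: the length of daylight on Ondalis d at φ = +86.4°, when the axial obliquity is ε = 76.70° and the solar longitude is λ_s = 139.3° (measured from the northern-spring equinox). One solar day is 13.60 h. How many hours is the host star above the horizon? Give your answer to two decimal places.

13.60 h

Solar declination: sin δ = sin ε · sin λ_s = sin 76.70° × sin 139.3° = 0.63461, so δ = +39.391°.
Sunrise equation: cos H₀ = −tan φ · tan δ = -13.0517 ≤ −1, so the host star never sets (polar day) and H₀ = π.
Daylight = 2H₀/(2π) × 13.60 h = (3.1416/π) × 13.60 = 13.60 h.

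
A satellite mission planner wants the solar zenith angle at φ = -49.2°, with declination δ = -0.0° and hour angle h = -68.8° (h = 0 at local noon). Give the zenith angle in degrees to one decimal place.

cos θ_z = sin φ sin δ + cos φ cos δ cos h = 0.000000 + 0.236293 = 0.236293.
θ_z = arccos(0.236293) = 76.3°.

θ_z = 76.3°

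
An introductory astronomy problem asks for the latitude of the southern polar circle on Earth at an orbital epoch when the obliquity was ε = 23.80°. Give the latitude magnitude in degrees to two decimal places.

The polar circle is the lowest latitude that experiences at least one full rotation of continuous darkness at the northern-summer solstice; it lies at |φ| = 90° − ε = 90° − 23.80° = 66.20°.

66.20°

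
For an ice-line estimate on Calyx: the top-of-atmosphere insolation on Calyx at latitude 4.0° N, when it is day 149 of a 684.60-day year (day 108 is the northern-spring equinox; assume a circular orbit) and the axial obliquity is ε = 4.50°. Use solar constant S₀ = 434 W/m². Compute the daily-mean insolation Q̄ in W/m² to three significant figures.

Q̄ ≈ 138 W/m²

Solar longitude: λ_s = 360° × (149 − 108)/684.60 = 21.560°.
sin δ = sin 4.50° × sin 21.560° = 0.02883, so δ = +1.652°.
cos H₀ = −tan(+4.0°) tan(+1.652°) = -0.0020, H₀ = 1.5728 rad.
Bracket: H₀ sin φ sin δ + cos φ cos δ sin H₀ = 1.5728×0.06976×0.02883 + 0.99756×0.99958×1.00000 = 0.003163 + 0.997141 = 1.000304.
Q̄ = (S₀/π) × [bracket] = (434/π) × 1.000304 = 138.2 W/m².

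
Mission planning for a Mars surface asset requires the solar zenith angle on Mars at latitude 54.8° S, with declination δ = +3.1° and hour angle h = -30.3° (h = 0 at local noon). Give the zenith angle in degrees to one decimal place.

θ_z = 63.1°

cos θ_z = sin ϕ sin δ + cos ϕ cos δ cos h = -0.044190 + 0.496961 = 0.452771.
θ_z = arccos(0.452771) = 63.1°.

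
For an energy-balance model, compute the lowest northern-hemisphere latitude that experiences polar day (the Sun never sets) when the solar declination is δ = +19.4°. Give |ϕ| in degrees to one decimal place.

Polar day requires cos h₀ = −tan ϕ tan δ ≤ −1, i.e. tan ϕ tan δ ≥ 1.
The boundary is |tan ϕ| · |tan δ| = 1, so |ϕ| = 90° − |δ| = 90° − 19.4° = 70.6° in the northern hemisphere.

|ϕ| = 70.6°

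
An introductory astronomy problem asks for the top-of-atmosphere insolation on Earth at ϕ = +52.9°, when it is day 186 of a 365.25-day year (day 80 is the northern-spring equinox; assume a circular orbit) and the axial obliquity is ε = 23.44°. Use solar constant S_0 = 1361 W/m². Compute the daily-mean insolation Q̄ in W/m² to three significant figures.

Solar longitude: L_s = 360° × (186 − 80)/365.25 = 104.476°.
sin δ = sin 23.44° × sin 104.476° = 0.38516, so δ = +22.654°.
cos h₀ = −tan(+52.9°) tan(+22.654°) = -0.5518, h₀ = 2.1554 rad.
Bracket: h₀ sin ϕ sin δ + cos ϕ cos δ sin h₀ = 2.1554×0.79758×0.38516 + 0.60321×0.92285×0.83395 = 0.662130 + 0.464237 = 1.126367.
Q̄ = (S_0/π) × [bracket] = (1361/π) × 1.126367 = 488.0 W/m².

Q̄ ≈ 488 W/m²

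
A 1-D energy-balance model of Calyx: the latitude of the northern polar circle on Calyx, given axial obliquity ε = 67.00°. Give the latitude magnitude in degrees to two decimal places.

23.00°

The polar circle is the lowest latitude that experiences at least one full rotation of continuous daylight at the northern-summer solstice; it lies at |ϕ| = 90° − ε = 90° − 67.00° = 23.00°.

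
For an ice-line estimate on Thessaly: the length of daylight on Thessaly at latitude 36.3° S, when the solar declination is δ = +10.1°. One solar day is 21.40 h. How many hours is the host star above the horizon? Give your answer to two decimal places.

cos h₀ = −tan ϕ · tan δ = −tan(-36.3°) × tan(+10.100°) = 0.1308, so h₀ = 1.4396 rad = 82.48°.
Daylight = 2h₀/(2π) × 21.40 h = (1.4396/π) × 21.40 = 9.81 h.

9.81 h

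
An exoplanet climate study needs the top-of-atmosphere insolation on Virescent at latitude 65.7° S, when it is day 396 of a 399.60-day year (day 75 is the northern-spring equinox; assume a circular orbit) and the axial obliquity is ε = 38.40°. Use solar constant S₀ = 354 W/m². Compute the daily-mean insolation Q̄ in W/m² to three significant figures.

Q̄ ≈ 189 W/m²

Solar longitude: λ_s = 360° × (396 − 75)/399.60 = 289.189°.
sin δ = sin 38.40° × sin 289.189° = -0.58664, so δ = -35.919°.
cos H₀ = −tan(-65.7°) tan(-35.919°) = -1.6043 ≤ −1 ⇒ polar day, H₀ = π.
Bracket: H₀ sin φ sin δ + cos φ cos δ sin H₀ = 3.1416×-0.91140×-0.58664 + 0.41151×0.80985×0.00000 = 1.679699 + 0.000000 = 1.679699.
Q̄ = (S₀/π) × [bracket] = (354/π) × 1.679699 = 189.3 W/m².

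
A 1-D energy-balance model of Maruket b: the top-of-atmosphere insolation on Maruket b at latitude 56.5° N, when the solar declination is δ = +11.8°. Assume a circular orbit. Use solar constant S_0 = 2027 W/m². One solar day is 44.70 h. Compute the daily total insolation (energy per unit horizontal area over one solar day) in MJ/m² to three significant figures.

86.7 MJ/m²

cos h₀ = −tan(+56.5°) tan(+11.800°) = -0.3156, h₀ = 1.8919 rad.
Bracket: h₀ sin ϕ sin δ + cos ϕ cos δ sin h₀ = 1.8919×0.83389×0.20450 + 0.55194×0.97887×0.94888 = 0.322627 + 0.512659 = 0.835286.
Q̄ = (S_0/π) × [bracket] = (2027/π) × 0.835286 = 538.94 W/m².
Daily total = Q̄ × 44.70 h × 3600 s/h = 538.94 × 44.70 × 3600 / 10⁶ = 86.73 MJ/m².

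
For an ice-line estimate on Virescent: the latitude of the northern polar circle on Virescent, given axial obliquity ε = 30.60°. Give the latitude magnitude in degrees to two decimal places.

59.40°

The polar circle is the lowest latitude that experiences at least one full rotation of continuous daylight at the northern-summer solstice; it lies at |φ| = 90° − ε = 90° − 30.60° = 59.40°.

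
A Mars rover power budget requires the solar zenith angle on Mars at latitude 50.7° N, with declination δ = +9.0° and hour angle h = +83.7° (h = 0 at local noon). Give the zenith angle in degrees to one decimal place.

θ_z = 79.1°

cos θ_z = sin ϕ sin δ + cos ϕ cos δ cos h = 0.121055 + 0.068648 = 0.189703.
θ_z = arccos(0.189703) = 79.1°.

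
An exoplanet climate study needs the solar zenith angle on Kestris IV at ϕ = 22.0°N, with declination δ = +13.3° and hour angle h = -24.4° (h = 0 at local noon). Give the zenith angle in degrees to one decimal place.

θ_z = 24.8°

cos θ_z = sin ϕ sin δ + cos ϕ cos δ cos h = 0.086178 + 0.821724 = 0.907902.
θ_z = arccos(0.907902) = 24.8°.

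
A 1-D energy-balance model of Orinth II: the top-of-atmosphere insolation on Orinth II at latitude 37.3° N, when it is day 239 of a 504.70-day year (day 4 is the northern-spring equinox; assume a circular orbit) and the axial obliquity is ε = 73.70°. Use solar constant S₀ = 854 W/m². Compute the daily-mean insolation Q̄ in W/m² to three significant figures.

Q̄ ≈ 268 W/m²

Solar longitude: λ_s = 360° × (239 − 4)/504.70 = 167.624°.
sin δ = sin 73.70° × sin 167.624° = 0.20571, so δ = +11.871°.
cos H₀ = −tan(+37.3°) tan(+11.871°) = -0.1601, H₀ = 1.7316 rad.
Bracket: H₀ sin φ sin δ + cos φ cos δ sin H₀ = 1.7316×0.60599×0.20571 + 0.79547×0.97861×0.98710 = 0.215858 + 0.768413 = 0.984271.
Q̄ = (S₀/π) × [bracket] = (854/π) × 0.984271 = 267.6 W/m².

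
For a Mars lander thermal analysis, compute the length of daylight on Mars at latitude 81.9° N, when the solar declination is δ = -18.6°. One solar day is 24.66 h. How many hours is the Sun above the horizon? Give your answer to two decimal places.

cos h₀ = −tan ϕ · tan δ = 2.3646 ≥ 1, so the Sun never rises (polar night) and h₀ = 0.
Daylight = 2h₀/(2π) × 24.66 h = (0.0000/π) × 24.66 = 0.00 h.

0.00 h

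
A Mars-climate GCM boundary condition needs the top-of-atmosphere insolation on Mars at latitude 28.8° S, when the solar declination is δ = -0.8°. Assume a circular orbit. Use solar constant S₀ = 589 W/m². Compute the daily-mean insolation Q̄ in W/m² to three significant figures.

cos H₀ = −tan(-28.8°) tan(-0.800°) = -0.0077, H₀ = 1.5785 rad.
Bracket: H₀ sin φ sin δ + cos φ cos δ sin H₀ = 1.5785×-0.48175×-0.01396 + 0.87631×0.99990×0.99997 = 0.010616 + 0.876196 = 0.886812.
Q̄ = (S₀/π) × [bracket] = (589/π) × 0.886812 = 166.3 W/m².

Q̄ ≈ 166 W/m²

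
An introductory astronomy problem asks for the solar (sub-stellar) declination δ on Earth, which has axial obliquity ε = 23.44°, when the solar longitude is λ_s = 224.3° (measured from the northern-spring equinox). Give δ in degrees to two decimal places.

δ = -16.13°

sin δ = sin ε · sin λ_s = sin 23.44° × sin 224.3° = -0.277822.
δ = arcsin(-0.277822) = -16.13°.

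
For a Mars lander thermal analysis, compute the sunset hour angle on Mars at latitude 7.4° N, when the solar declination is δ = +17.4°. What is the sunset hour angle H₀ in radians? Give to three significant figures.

H₀ = 1.61 rad

cos H₀ = −tan φ · tan δ = −tan(+7.4°) × tan(+17.400°) = -0.0407, so H₀ = 1.6115 rad = 92.33°.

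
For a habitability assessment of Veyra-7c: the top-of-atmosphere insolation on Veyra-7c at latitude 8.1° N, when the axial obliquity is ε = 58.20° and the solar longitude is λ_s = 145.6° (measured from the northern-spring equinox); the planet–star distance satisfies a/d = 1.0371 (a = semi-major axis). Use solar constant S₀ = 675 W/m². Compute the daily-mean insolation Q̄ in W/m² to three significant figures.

Q̄ ≈ 226 W/m²

Solar declination: sin δ = sin ε · sin λ_s = sin 58.20° × sin 145.6° = 0.48016, so δ = +28.696°.
cos H₀ = −tan(+8.1°) tan(+28.696°) = -0.0779, H₀ = 1.6488 rad.
Bracket: H₀ sin φ sin δ + cos φ cos δ sin H₀ = 1.6488×0.14090×0.48016 + 0.99002×0.87718×0.99696 = 0.111549 + 0.865786 = 0.977335.
Inverse-square distance factor (a/d)² = 1.0371² = 1.075576.
Q̄ = (S₀/π) × 1.075576 × [bracket] = (675/π) × 1.075576 × 0.977335 = 225.9 W/m².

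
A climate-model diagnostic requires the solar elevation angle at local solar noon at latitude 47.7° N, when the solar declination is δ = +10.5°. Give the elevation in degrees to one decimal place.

52.8°

At local noon the hour angle is zero, so the zenith angle equals |φ − δ| = |+47.7° − (+10.500°)| = 37.200°.
Elevation = 90° − 37.200° = 52.8°.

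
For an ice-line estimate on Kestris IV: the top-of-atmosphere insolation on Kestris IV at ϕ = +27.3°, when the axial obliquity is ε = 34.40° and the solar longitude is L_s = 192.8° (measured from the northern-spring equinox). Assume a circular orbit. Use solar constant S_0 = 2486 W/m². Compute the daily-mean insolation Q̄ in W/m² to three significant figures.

Solar declination: sin δ = sin ε · sin L_s = sin 34.40° × sin 192.8° = -0.12517, so δ = -7.190°.
cos h₀ = −tan(+27.3°) tan(-7.190°) = 0.0651, h₀ = 1.5056 rad.
Bracket: h₀ sin ϕ sin δ + cos ϕ cos δ sin h₀ = 1.5056×0.45865×-0.12517 + 0.88862×0.99214×0.99788 = -0.086435 + 0.879766 = 0.793331.
Q̄ = (S_0/π) × [bracket] = (2486/π) × 0.793331 = 627.8 W/m².

Q̄ ≈ 628 W/m²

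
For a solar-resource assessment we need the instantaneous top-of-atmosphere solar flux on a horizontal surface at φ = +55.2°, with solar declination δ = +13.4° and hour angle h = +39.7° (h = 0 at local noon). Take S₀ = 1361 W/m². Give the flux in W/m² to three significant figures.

840 W/m²

cos θ_z = sin φ sin δ + cos φ cos δ cos h = 0.190300 + 0.427152 = 0.617452.
Flux = S₀ · cos θ_z = 1361 × 0.617452 = 840.4 W/m².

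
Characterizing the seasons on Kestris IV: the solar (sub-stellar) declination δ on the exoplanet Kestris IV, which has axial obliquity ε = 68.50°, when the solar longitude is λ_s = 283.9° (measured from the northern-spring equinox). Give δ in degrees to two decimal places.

sin δ = sin ε · sin λ_s = sin 68.50° × sin 283.9° = -0.903172.
δ = arcsin(-0.903172) = -64.58°.

δ = -64.58°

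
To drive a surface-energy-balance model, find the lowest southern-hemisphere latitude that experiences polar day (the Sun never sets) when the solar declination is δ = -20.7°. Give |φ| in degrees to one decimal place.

|φ| = 69.3°

Polar day requires cos H₀ = −tan φ tan δ ≤ −1, i.e. tan φ tan δ ≥ 1.
The boundary is |tan φ| · |tan δ| = 1, so |φ| = 90° − |δ| = 90° − 20.7° = 69.3° in the southern hemisphere.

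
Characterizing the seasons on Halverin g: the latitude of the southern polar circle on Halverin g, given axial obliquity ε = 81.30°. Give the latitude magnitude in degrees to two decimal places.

8.70°

The polar circle is the lowest latitude that experiences at least one full rotation of continuous darkness at the northern-summer solstice; it lies at |φ| = 90° − ε = 90° − 81.30° = 8.70°.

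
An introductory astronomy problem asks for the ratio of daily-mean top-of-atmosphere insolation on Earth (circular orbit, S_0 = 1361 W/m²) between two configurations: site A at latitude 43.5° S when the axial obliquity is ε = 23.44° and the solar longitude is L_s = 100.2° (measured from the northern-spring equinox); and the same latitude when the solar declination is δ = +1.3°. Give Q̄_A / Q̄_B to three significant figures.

Q̄_A / Q̄_B ≈ 0.427

— Configuration A (ϕ=-43.5°):
Solar declination: sin δ = sin ε · sin L_s = sin 23.44° × sin 100.2° = 0.39150, so δ = +23.048°.
cos h₀ = −tan(-43.5°) tan(+23.048°) = 0.4037, h₀ = 1.1552 rad.
Bracket: h₀ sin ϕ sin δ + cos ϕ cos δ sin h₀ = 1.1552×-0.68835×0.39150 + 0.72537×0.92018×0.91487 = -0.311314 + 0.610649 = 0.299335.
Q̄ = (S_0/π) × [bracket] = (1361/π) × 0.299335 = 129.68 W/m².
— Configuration B (ϕ=-43.5°):
cos h₀ = −tan(-43.5°) tan(+1.300°) = 0.0215, h₀ = 1.5493 rad.
Bracket: h₀ sin ϕ sin δ + cos ϕ cos δ sin h₀ = 1.5493×-0.68835×0.02269 + 0.72537×0.99974×0.99977 = -0.024198 + 0.725015 = 0.700817.
Q̄ = (S_0/π) × [bracket] = (1361/π) × 0.700817 = 303.61 W/m².
Ratio Q̄_A / Q̄_B = 129.68 / 303.61 = 0.4271.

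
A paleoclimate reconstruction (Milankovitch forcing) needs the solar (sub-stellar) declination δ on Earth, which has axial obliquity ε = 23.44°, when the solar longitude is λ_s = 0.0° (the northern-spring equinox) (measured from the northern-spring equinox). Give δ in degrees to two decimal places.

sin δ = sin ε · sin λ_s = sin 23.44° × sin 0.0° = 0.000000.
δ = arcsin(0.000000) = +0.00°.

δ = +0.00°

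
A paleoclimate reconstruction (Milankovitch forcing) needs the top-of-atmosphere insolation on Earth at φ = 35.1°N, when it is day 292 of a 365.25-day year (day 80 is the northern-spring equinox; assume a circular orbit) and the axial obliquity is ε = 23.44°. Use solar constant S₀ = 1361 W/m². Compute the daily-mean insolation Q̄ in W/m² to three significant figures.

Solar longitude: λ_s = 360° × (292 − 80)/365.25 = 208.953°.
sin δ = sin 23.44° × sin 208.953° = -0.19256, so δ = -11.103°.
cos H₀ = −tan(+35.1°) tan(-11.103°) = 0.1379, H₀ = 1.4324 rad.
Bracket: H₀ sin φ sin δ + cos φ cos δ sin H₀ = 1.4324×0.57501×-0.19256 + 0.81815×0.98128×0.99044 = -0.158601 + 0.795159 = 0.636558.
Q̄ = (S₀/π) × [bracket] = (1361/π) × 0.636558 = 275.8 W/m².

Q̄ ≈ 276 W/m²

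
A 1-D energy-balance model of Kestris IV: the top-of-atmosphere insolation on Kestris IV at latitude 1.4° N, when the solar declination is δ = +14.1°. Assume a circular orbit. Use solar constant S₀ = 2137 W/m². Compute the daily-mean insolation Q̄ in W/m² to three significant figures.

cos H₀ = −tan(+1.4°) tan(+14.100°) = -0.0061, H₀ = 1.5769 rad.
Bracket: H₀ sin φ sin δ + cos φ cos δ sin H₀ = 1.5769×0.02443×0.24362 + 0.99970×0.96987×0.99998 = 0.009385 + 0.969560 = 0.978945.
Q̄ = (S₀/π) × [bracket] = (2137/π) × 0.978945 = 665.9 W/m².

Q̄ ≈ 666 W/m²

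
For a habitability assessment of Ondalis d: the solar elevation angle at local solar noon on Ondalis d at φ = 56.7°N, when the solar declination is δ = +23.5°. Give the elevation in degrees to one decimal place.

56.8°

At local noon the hour angle is zero, so the zenith angle equals |φ − δ| = |+56.7° − (+23.500°)| = 33.200°.
Elevation = 90° − 33.200° = 56.8°.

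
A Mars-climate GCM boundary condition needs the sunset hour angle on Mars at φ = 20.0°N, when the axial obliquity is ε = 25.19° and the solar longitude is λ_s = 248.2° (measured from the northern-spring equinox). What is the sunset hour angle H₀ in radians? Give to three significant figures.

Solar declination: sin δ = sin ε · sin λ_s = sin 25.19° × sin 248.2° = -0.39518, so δ = -23.277°.
cos H₀ = −tan φ · tan δ = −tan(+20.0°) × tan(-23.277°) = 0.1566, so H₀ = 1.4136 rad = 80.99°.

H₀ = 1.41 rad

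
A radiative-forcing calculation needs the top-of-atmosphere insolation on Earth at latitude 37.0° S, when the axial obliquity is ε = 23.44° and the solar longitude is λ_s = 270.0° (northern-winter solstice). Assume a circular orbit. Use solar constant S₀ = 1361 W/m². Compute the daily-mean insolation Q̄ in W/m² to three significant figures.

Solar declination: sin δ = sin ε · sin λ_s = sin 23.44° × sin 270.0° = -0.39779, so δ = -23.440°.
cos H₀ = −tan(-37.0°) tan(-23.440°) = -0.3267, H₀ = 1.9036 rad.
Bracket: H₀ sin φ sin δ + cos φ cos δ sin H₀ = 1.9036×-0.60182×-0.39779 + 0.79864×0.91748×0.94512 = 0.455718 + 0.692524 = 1.148242.
Q̄ = (S₀/π) × [bracket] = (1361/π) × 1.148242 = 497.4 W/m².

Q̄ ≈ 497 W/m²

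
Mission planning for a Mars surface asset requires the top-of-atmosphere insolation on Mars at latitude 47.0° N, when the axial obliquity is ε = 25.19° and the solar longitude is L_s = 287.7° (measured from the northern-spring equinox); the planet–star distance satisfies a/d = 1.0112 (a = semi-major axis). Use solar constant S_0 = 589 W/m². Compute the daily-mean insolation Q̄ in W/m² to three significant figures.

Q̄ ≈ 44.0 W/m²

Solar declination: sin δ = sin ε · sin L_s = sin 25.19° × sin 287.7° = -0.40547, so δ = -23.921°.
cos h₀ = −tan(+47.0°) tan(-23.921°) = 0.4757, h₀ = 1.0751 rad.
Bracket: h₀ sin ϕ sin δ + cos ϕ cos δ sin h₀ = 1.0751×0.73135×-0.40547 + 0.68200×0.91411×0.87962 = -0.318811 + 0.548375 = 0.229564.
Inverse-square distance factor (a/d)² = 1.0112² = 1.022525.
Q̄ = (S_0/π) × 1.022525 × [bracket] = (589/π) × 1.022525 × 0.229564 = 44.01 W/m².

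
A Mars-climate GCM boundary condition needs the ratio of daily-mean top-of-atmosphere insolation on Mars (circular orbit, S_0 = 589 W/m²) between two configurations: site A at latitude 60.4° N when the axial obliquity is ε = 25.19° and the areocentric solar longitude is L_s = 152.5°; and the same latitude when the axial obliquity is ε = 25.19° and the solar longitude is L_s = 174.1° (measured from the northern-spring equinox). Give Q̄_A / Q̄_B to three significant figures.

— Configuration A (ϕ=+60.4°):
sin δ = sin 25.19° × sin 152.5° = 0.19653, so δ = +11.334°.
cos h₀ = −tan(+60.4°) tan(+11.334°) = -0.3528, h₀ = 1.9314 rad.
Bracket: h₀ sin ϕ sin δ + cos ϕ cos δ sin h₀ = 1.9314×0.86949×0.19653 + 0.49394×0.98050×0.93568 = 0.330039 + 0.453157 = 0.783196.
Q̄ = (S_0/π) × [bracket] = (589/π) × 0.783196 = 146.84 W/m².
— Configuration B (ϕ=+60.4°):
Solar declination: sin δ = sin ε · sin L_s = sin 25.19° × sin 174.1° = 0.04375, so δ = +2.508°.
cos h₀ = −tan(+60.4°) tan(+2.508°) = -0.0771, h₀ = 1.6480 rad.
Bracket: h₀ sin ϕ sin δ + cos ϕ cos δ sin h₀ = 1.6480×0.86949×0.04375 + 0.49394×0.99904×0.99702 = 0.062690 + 0.491995 = 0.554685.
Q̄ = (S_0/π) × [bracket] = (589/π) × 0.554685 = 103.99 W/m².
Ratio Q̄_A / Q̄_B = 146.84 / 103.99 = 1.412.

Q̄_A / Q̄_B ≈ 1.41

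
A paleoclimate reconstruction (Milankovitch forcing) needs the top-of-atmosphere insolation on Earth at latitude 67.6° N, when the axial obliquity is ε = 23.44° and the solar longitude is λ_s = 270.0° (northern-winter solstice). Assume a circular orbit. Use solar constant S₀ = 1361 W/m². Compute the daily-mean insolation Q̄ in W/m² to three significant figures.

Q̄ ≈ 0.00 W/m²

Solar declination: sin δ = sin ε · sin λ_s = sin 23.44° × sin 270.0° = -0.39779, so δ = -23.440°.
cos H₀ = −tan(+67.6°) tan(-23.440°) = 1.0519 ≥ 1 ⇒ polar night, H₀ = 0 and Q̄ = 0.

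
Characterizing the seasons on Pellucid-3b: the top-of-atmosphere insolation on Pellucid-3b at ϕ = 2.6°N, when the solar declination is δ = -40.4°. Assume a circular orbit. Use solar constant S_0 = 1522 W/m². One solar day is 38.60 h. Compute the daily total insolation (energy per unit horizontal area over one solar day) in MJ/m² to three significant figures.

48.1 MJ/m²

cos h₀ = −tan(+2.6°) tan(-40.400°) = 0.0386, h₀ = 1.5321 rad.
Bracket: h₀ sin ϕ sin δ + cos ϕ cos δ sin h₀ = 1.5321×0.04536×-0.64812 + 0.99897×0.76154×0.99925 = -0.045042 + 0.760185 = 0.715143.
Q̄ = (S_0/π) × [bracket] = (1522/π) × 0.715143 = 346.46 W/m².
Daily total = Q̄ × 38.60 h × 3600 s/h = 346.46 × 38.60 × 3600 / 10⁶ = 48.14 MJ/m².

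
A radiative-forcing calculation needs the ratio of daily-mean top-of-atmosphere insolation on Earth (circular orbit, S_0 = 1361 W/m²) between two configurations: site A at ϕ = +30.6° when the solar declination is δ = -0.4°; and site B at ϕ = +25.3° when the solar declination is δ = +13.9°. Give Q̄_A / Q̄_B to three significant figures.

Q̄_A / Q̄_B ≈ 0.818

— Configuration A (ϕ=+30.6°):
cos h₀ = −tan(+30.6°) tan(-0.400°) = 0.0041, h₀ = 1.5667 rad.
Bracket: h₀ sin ϕ sin δ + cos ϕ cos δ sin h₀ = 1.5667×0.50904×-0.00698 + 0.86074×0.99998×0.99999 = -0.005567 + 0.860714 = 0.855147.
Q̄ = (S_0/π) × [bracket] = (1361/π) × 0.855147 = 370.47 W/m².
— Configuration B (ϕ=+25.3°):
cos h₀ = −tan(+25.3°) tan(+13.900°) = -0.1170, h₀ = 1.6880 rad.
Bracket: h₀ sin ϕ sin δ + cos ϕ cos δ sin h₀ = 1.6880×0.42736×0.24023 + 0.90408×0.97072×0.99313 = 0.173298 + 0.871579 = 1.044877.
Q̄ = (S_0/π) × [bracket] = (1361/π) × 1.044877 = 452.66 W/m².
Ratio Q̄_A / Q̄_B = 370.47 / 452.66 = 0.8184.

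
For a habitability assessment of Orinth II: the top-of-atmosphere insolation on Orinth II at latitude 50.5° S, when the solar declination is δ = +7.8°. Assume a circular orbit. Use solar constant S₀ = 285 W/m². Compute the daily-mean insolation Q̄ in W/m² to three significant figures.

Q̄ ≈ 43.0 W/m²

cos H₀ = −tan(-50.5°) tan(+7.800°) = 0.1662, H₀ = 1.4038 rad.
Bracket: H₀ sin φ sin δ + cos φ cos δ sin H₀ = 1.4038×-0.77162×0.13572 + 0.63608×0.99075×0.98610 = -0.147012 + 0.621437 = 0.474425.
Q̄ = (S₀/π) × [bracket] = (285/π) × 0.474425 = 43.04 W/m².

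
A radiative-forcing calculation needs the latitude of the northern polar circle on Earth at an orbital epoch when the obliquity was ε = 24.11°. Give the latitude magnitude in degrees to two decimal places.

The polar circle is the lowest latitude that experiences at least one full rotation of continuous daylight at the northern-summer solstice; it lies at |φ| = 90° − ε = 90° − 24.11° = 65.89°.

65.89°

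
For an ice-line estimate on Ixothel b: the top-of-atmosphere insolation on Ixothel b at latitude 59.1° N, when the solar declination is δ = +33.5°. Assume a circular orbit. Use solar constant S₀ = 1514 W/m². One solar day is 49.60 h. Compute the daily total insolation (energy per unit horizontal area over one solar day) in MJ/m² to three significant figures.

cos H₀ = −tan(+59.1°) tan(+33.500°) = -1.1059 ≤ −1 ⇒ polar day, H₀ = π.
Bracket: H₀ sin φ sin δ + cos φ cos δ sin H₀ = 3.1416×0.85806×0.55194 + 0.51354×0.83389×0.00000 = 1.487854 + 0.000000 = 1.487854.
Q̄ = (S₀/π) × [bracket] = (1514/π) × 1.487854 = 717.03 W/m².
Daily total = Q̄ × 49.60 h × 3600 s/h = 717.03 × 49.60 × 3600 / 10⁶ = 128.0 MJ/m².

128 MJ/m²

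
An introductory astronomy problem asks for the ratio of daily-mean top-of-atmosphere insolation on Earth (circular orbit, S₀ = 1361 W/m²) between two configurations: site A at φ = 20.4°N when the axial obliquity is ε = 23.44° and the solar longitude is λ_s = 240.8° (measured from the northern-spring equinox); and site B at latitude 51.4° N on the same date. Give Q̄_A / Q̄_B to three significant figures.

Q̄_A / Q̄_B ≈ 3.13

— Configuration A (φ=+20.4°):
Solar declination: sin δ = sin ε · sin λ_s = sin 23.44° × sin 240.8° = -0.34724, so δ = -20.318°.
cos H₀ = −tan(+20.4°) tan(-20.318°) = 0.1377, H₀ = 1.4327 rad.
Bracket: H₀ sin φ sin δ + cos φ cos δ sin H₀ = 1.4327×0.34857×-0.34724 + 0.93728×0.93778×0.99047 = -0.173410 + 0.870586 = 0.697176.
Q̄ = (S₀/π) × [bracket] = (1361/π) × 0.697176 = 302.03 W/m².
— Configuration B (φ=+51.4°):
cos H₀ = −tan(+51.4°) tan(-20.318°) = 0.4638, H₀ = 1.0885 rad.
Bracket: H₀ sin φ sin δ + cos φ cos δ sin H₀ = 1.0885×0.78152×-0.34724 + 0.62388×0.93778×0.88592 = -0.295392 + 0.518318 = 0.222926.
Q̄ = (S₀/π) × [bracket] = (1361/π) × 0.222926 = 96.576 W/m².
Ratio Q̄_A / Q̄_B = 302.03 / 96.576 = 3.127.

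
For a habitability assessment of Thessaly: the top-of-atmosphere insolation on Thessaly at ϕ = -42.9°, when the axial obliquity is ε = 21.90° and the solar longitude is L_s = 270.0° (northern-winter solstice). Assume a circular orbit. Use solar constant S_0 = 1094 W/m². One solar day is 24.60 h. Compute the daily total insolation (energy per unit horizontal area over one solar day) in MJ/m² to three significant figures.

34.7 MJ/m²

Solar declination: sin δ = sin ε · sin L_s = sin 21.90° × sin 270.0° = -0.37299, so δ = -21.900°.
cos h₀ = −tan(-42.9°) tan(-21.900°) = -0.3736, h₀ = 1.9536 rad.
Bracket: h₀ sin ϕ sin δ + cos ϕ cos δ sin h₀ = 1.9536×-0.68072×-0.37299 + 0.73254×0.92784×0.92761 = 0.496022 + 0.630478 = 1.126500.
Q̄ = (S_0/π) × [bracket] = (1094/π) × 1.126500 = 392.28 W/m².
Daily total = Q̄ × 24.60 h × 3600 s/h = 392.28 × 24.60 × 3600 / 10⁶ = 34.74 MJ/m².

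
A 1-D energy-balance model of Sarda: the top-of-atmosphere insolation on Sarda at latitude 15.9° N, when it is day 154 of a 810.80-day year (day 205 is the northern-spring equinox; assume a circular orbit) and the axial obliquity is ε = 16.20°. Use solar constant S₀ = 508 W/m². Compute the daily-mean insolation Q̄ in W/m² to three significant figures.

Q̄ ≈ 147 W/m²

Solar longitude: λ_s = 360° × (154 − 205)/810.80 = -22.644°, i.e. -22.644° + 360° = 337.356°.
sin δ = sin 16.20° × sin 337.356° = -0.10741, so δ = -6.166°.
cos H₀ = −tan(+15.9°) tan(-6.166°) = 0.0308, H₀ = 1.5400 rad.
Bracket: H₀ sin φ sin δ + cos φ cos δ sin H₀ = 1.5400×0.27396×-0.10741 + 0.96174×0.99421×0.99953 = -0.045316 + 0.955722 = 0.910406.
Q̄ = (S₀/π) × [bracket] = (508/π) × 0.910406 = 147.2 W/m².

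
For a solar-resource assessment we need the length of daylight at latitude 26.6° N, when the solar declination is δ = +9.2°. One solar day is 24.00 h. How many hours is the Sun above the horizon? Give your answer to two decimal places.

cos h₀ = −tan ϕ · tan δ = −tan(+26.6°) × tan(+9.200°) = -0.0811, so h₀ = 1.6520 rad = 94.65°.
Daylight = 2h₀/(2π) × 24.00 h = (1.6520/π) × 24.00 = 12.62 h.

12.62 h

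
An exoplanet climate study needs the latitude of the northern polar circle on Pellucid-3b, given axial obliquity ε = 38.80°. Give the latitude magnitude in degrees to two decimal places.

The polar circle is the lowest latitude that experiences at least one full rotation of continuous daylight at the northern-summer solstice; it lies at |φ| = 90° − ε = 90° − 38.80° = 51.20°.

51.20°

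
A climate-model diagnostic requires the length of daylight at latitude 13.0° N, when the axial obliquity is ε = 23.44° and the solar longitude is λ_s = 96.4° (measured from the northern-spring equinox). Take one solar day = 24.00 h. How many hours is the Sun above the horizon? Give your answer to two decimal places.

Solar declination: sin δ = sin ε · sin λ_s = sin 23.44° × sin 96.4° = 0.39531, so δ = +23.285°.
cos H₀ = −tan φ · tan δ = −tan(+13.0°) × tan(+23.285°) = -0.0994, so H₀ = 1.6703 rad = 95.70°.
Daylight = 2H₀/(2π) × 24.00 h = (1.6703/π) × 24.00 = 12.76 h.

12.76 h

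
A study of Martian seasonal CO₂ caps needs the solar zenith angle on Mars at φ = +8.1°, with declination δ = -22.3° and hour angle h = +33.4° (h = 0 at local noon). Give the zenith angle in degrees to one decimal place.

θ_z = 44.7°

cos θ_z = sin φ sin δ + cos φ cos δ cos h = -0.053466 + 0.764704 = 0.711238.
θ_z = arccos(0.711238) = 44.7°.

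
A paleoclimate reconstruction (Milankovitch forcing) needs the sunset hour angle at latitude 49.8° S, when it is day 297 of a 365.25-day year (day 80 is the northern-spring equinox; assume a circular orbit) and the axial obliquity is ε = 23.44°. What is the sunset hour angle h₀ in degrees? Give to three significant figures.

Solar longitude: L_s = 360° × (297 − 80)/365.25 = 213.881°.
sin δ = sin 23.44° × sin 213.881° = -0.22175, so δ = -12.812°.
cos h₀ = −tan ϕ · tan δ = −tan(-49.8°) × tan(-12.812°) = -0.2691, so h₀ = 1.8433 rad = 105.61°.

h₀ = 106°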